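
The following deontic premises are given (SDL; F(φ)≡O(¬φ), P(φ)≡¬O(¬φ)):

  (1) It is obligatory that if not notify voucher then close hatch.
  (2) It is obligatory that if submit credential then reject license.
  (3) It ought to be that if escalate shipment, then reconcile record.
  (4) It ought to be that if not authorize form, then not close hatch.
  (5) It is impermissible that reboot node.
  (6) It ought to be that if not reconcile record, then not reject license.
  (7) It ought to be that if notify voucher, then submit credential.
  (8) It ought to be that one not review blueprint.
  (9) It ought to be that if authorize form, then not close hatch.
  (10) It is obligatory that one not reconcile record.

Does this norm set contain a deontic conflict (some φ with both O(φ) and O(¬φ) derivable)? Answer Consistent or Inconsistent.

Inconsistent

Premises 9 and 4 are O(authorize_form → ¬close_hatch) and O(¬authorize_form → ¬close_hatch); every ideal world satisfies authorize_form or ¬authorize_form, so in either case ¬close_hatch holds — hence O(¬close_hatch).
The contrapositive of premise 1 (O(¬notify_voucher → close_hatch)) is O(¬close_hatch → notify_voucher), and O(¬close_hatch) is already established, so O(notify_voucher).
Premise 7 is O(notify_voucher → submit_credential); since O(notify_voucher), deontic closure gives O(submit_credential).
From O(submit_credential) and premise 2, O(submit_credential → reject_license), we obtain O(reject_license).
Premise 6, O(¬reconcile_record → ¬reject_license), contraposes to O(reject_license → reconcile_record); with O(reject_license) we get O(reconcile_record).
However, premise 10 gives O(¬reconcile_record).
We now have both O(reconcile_record) and O(¬reconcile_record) — reconcile_record is simultaneously obligatory and forbidden, violating the D-axiom.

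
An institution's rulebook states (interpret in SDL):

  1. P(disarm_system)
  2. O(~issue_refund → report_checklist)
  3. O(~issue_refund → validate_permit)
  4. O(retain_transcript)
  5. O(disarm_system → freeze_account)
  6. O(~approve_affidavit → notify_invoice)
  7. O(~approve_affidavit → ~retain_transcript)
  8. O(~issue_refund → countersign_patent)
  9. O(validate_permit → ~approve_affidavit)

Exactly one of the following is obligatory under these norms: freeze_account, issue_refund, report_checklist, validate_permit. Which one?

issue_refund

Premise 4 gives O(retain_transcript).
The contrapositive of premise 7 (O(~approve_affidavit → ~retain_transcript)) is O(retain_transcript → approve_affidavit), and O(retain_transcript) is already established, so O(approve_affidavit).
Premise 9 is O(validate_permit → ~approve_affidavit); contrapositively O(approve_affidavit → ~validate_permit). Since O(approve_affidavit) holds, K gives O(~validate_permit).
The contrapositive of premise 3 (O(~issue_refund → validate_permit)) is O(~validate_permit → issue_refund), and O(~validate_permit) is already established, so O(issue_refund).
So O(issue_refund) holds — issue_refund is obligatory. None of the other listed options is made obligatory by any chain of premises.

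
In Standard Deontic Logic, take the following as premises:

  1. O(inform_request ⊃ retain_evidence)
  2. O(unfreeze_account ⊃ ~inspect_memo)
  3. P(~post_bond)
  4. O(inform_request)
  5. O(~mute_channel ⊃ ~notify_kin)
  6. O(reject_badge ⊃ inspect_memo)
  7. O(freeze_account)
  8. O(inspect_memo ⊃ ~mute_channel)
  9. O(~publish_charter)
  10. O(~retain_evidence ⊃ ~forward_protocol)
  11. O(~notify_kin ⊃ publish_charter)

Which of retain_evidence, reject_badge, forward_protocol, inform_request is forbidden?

Premise 9 gives O(~publish_charter).
Premise 11 is O(~notify_kin ⊃ publish_charter); contrapositively O(~publish_charter ⊃ notify_kin). Since O(~publish_charter) holds, K gives O(notify_kin).
The contrapositive of premise 5 (O(~mute_channel ⊃ ~notify_kin)) is O(notify_kin ⊃ mute_channel), and O(notify_kin) is already established, so O(mute_channel).
Premise 8, O(inspect_memo ⊃ ~mute_channel), contraposes to O(mute_channel ⊃ ~inspect_memo); with O(mute_channel) we get O(~inspect_memo).
The contrapositive of premise 6 (O(reject_badge ⊃ inspect_memo)) is O(~inspect_memo ⊃ ~reject_badge), and O(~inspect_memo) is already established, so O(~reject_badge).
So O(~reject_badge) holds, i.e. reject_badge is forbidden. None of the other listed options is forbidden under the premises.

reject_badge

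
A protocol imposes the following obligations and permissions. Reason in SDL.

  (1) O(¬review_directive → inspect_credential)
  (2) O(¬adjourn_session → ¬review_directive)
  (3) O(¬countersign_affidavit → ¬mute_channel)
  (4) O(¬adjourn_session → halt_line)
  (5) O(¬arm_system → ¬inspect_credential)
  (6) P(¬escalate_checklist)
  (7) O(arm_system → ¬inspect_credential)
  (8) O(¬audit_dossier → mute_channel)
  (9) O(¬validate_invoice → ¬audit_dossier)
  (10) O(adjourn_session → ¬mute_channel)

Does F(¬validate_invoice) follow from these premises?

Yes

Premises 7 and 5 are O(arm_system → ¬inspect_credential) and O(¬arm_system → ¬inspect_credential); every ideal world satisfies arm_system or ¬arm_system, so in either case ¬inspect_credential holds — hence O(¬inspect_credential).
Premise 1, O(¬review_directive → inspect_credential), contraposes to O(¬inspect_credential → review_directive); with O(¬inspect_credential) we get O(review_directive).
The contrapositive of premise 2 (O(¬adjourn_session → ¬review_directive)) is O(review_directive → adjourn_session), and O(review_directive) is already established, so O(adjourn_session).
From O(adjourn_session) and premise 10, O(adjourn_session → ¬mute_channel), we obtain O(¬mute_channel).
Premise 8, O(¬audit_dossier → mute_channel), contraposes to O(¬mute_channel → audit_dossier); with O(¬mute_channel) we get O(audit_dossier).
Premise 9 is O(¬validate_invoice → ¬audit_dossier); contrapositively O(audit_dossier → validate_invoice). Since O(audit_dossier) holds, K gives O(validate_invoice).
Premises 3, 4, 6 do not contribute to this derivation.
So O(validate_invoice) holds, i.e. F(¬validate_invoice). The claim follows.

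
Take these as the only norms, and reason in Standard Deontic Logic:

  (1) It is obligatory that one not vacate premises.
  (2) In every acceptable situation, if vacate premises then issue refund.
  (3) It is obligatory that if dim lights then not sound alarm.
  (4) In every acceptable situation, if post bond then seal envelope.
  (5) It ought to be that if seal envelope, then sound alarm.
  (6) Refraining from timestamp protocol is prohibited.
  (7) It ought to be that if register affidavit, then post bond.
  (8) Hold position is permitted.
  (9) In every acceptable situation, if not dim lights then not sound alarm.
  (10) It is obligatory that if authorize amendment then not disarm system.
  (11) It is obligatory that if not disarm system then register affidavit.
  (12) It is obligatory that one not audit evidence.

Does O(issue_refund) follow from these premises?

No

Premise 2 is O(vacate_premises → issue_refund), but O(vacate_premises) is not derivable from the premises, so it does not yield O(issue_refund).
No other premise forces O(issue_refund). An ideal world satisfying every premise can still have issue_refund false, so O(issue_refund) is not derivable.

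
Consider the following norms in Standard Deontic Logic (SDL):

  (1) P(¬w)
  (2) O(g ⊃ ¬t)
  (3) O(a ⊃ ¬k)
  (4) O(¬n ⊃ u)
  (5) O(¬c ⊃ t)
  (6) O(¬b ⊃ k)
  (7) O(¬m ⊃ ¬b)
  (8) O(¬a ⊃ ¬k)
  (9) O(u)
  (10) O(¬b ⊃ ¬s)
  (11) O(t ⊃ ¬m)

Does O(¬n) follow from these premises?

No

Premise 4 is O(¬n ⊃ u); even if O(u) held, inferring O(¬n) would be affirming the consequent — invalid.
No other premise forces O(¬n). An ideal world satisfying every premise can still have ¬n false, so O(¬n) is not derivable.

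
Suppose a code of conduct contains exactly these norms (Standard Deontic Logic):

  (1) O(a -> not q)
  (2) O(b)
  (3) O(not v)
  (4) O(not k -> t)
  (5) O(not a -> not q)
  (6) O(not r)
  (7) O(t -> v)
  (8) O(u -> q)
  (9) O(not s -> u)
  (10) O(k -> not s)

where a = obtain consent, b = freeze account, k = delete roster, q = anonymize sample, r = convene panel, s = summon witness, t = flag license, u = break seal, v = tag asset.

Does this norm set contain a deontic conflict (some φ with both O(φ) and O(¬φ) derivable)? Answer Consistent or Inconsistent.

Inconsistent

Premises 1 and 5 cover both cases: O(a -> not q) and O(not a -> not q). Since a ∨ not a is a tautology, O(not q) follows.
Premise 8, O(u -> q), contraposes to O(not q -> not u); with O(not q) we get O(not u).
The contrapositive of premise 9 (O(not s -> u)) is O(not u -> s), and O(not u) is already established, so O(s).
The contrapositive of premise 10 (O(k -> not s)) is O(s -> not k), and O(s) is already established, so O(not k).
Premise 4 is O(not k -> t); since O(not k), deontic closure gives O(t).
Applying K to premise 7 (O(t -> v)) and O(t) yields O(v).
Yet premise 3 states O(not v).
We now have both O(v) and O(not v) — v is simultaneously obligatory and forbidden, violating the D-axiom.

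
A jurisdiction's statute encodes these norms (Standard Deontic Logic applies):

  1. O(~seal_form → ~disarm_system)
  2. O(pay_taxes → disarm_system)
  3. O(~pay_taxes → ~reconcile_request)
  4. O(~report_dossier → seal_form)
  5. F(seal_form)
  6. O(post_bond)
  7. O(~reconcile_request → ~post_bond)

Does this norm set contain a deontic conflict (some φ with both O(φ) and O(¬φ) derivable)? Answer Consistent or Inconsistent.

Premise 6 states O(post_bond) outright.
Premise 7, O(~reconcile_request → ~post_bond), contraposes to O(post_bond → reconcile_request); with O(post_bond) we get O(reconcile_request).
Premise 3 is O(~pay_taxes → ~reconcile_request); contrapositively O(reconcile_request → pay_taxes). Since O(reconcile_request) holds, K gives O(pay_taxes).
Applying K to premise 2 (O(pay_taxes → disarm_system)) and O(pay_taxes) yields O(disarm_system).
The contrapositive of premise 1 (O(~seal_form → ~disarm_system)) is O(disarm_system → seal_form), and O(disarm_system) is already established, so O(seal_form).
However, F(seal_form) at premise 5 amounts to O(~seal_form).
We now have both O(seal_form) and O(~seal_form) — seal_form is simultaneously obligatory and forbidden, violating the D-axiom.

Inconsistent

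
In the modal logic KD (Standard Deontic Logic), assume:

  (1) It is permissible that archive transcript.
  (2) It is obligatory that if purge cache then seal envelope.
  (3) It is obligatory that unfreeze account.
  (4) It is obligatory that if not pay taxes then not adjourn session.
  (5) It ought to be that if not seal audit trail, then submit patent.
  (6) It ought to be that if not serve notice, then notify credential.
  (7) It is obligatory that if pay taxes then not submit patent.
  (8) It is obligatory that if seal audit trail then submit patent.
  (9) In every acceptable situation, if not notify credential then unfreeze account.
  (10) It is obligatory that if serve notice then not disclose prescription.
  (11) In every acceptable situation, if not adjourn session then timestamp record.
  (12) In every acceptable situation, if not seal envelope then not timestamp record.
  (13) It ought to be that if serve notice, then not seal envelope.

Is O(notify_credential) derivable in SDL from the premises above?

Yes

Premises 8 and 5 are O(seal_audit_trail → submit_patent) and O(¬seal_audit_trail → submit_patent); every ideal world satisfies seal_audit_trail or ¬seal_audit_trail, so in either case submit_patent holds — hence O(submit_patent).
Premise 7 is O(pay_taxes → ¬submit_patent); contrapositively O(submit_patent → ¬pay_taxes). Since O(submit_patent) holds, K gives O(¬pay_taxes).
From O(¬pay_taxes) and premise 4, O(¬pay_taxes → ¬adjourn_session), we obtain O(¬adjourn_session).
From O(¬adjourn_session) and premise 11, O(¬adjourn_session → timestamp_record), we obtain O(timestamp_record).
Premise 12, O(¬seal_envelope → ¬timestamp_record), contraposes to O(timestamp_record → seal_envelope); with O(timestamp_record) we get O(seal_envelope).
Premise 13, O(serve_notice → ¬seal_envelope), contraposes to O(seal_envelope → ¬serve_notice); with O(seal_envelope) we get O(¬serve_notice).
Premise 6 is O(¬serve_notice → notify_credential); since O(¬serve_notice), deontic closure gives O(notify_credential).
Premises 1, 2, 3, 9, 10 do not contribute to this derivation.
So O(notify_credential) follows.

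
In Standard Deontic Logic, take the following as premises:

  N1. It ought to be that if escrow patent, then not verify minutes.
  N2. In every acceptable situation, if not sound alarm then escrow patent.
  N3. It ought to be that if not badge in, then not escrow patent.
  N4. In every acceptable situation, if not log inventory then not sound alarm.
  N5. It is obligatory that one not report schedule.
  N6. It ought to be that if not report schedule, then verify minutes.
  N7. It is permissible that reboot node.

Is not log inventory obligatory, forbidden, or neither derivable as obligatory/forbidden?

Forbidden

From premise 5 we have O(¬report_schedule).
From O(¬report_schedule) and premise 6, O(¬report_schedule → verify_minutes), we obtain O(verify_minutes).
The contrapositive of premise 1 (O(escrow_patent → ¬verify_minutes)) is O(verify_minutes → ¬escrow_patent), and O(verify_minutes) is already established, so O(¬escrow_patent).
Premise 2 is O(¬sound_alarm → escrow_patent); contrapositively O(¬escrow_patent → sound_alarm). Since O(¬escrow_patent) holds, K gives O(sound_alarm).
The contrapositive of premise 4 (O(¬log_inventory → ¬sound_alarm)) is O(sound_alarm → log_inventory), and O(sound_alarm) is already established, so O(log_inventory).
Premises 3, 7 do not contribute to this derivation.
Thus O(log_inventory), which is F(¬log_inventory): ¬log_inventory is forbidden.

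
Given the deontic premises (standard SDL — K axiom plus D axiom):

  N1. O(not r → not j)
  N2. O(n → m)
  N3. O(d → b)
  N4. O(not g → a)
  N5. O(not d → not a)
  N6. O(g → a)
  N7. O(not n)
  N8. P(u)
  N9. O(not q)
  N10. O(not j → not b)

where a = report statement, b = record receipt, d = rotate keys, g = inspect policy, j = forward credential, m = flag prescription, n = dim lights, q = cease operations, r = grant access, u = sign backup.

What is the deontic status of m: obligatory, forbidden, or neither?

Premise 2 is O(n → m), but O(n) is not derivable from the premises, so it does not yield O(m).
No premise or chain of K-axiom applications forces O(m), and none forces O(not m). So m is neither obligatory nor forbidden under these norms.

Neither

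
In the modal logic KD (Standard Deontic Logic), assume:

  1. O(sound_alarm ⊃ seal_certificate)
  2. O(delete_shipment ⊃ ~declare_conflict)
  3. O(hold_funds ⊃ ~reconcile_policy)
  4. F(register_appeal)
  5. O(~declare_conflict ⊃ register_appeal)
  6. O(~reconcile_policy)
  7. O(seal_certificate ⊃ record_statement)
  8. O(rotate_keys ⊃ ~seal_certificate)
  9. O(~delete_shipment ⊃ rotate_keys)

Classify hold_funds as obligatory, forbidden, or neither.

Neither

Premise 3 is O(hold_funds ⊃ ~reconcile_policy); even if O(~reconcile_policy) held, inferring O(hold_funds) would be affirming the consequent — invalid.
No premise or chain of K-axiom applications forces O(hold_funds), and none forces O(~hold_funds). So hold_funds is neither obligatory nor forbidden under these norms.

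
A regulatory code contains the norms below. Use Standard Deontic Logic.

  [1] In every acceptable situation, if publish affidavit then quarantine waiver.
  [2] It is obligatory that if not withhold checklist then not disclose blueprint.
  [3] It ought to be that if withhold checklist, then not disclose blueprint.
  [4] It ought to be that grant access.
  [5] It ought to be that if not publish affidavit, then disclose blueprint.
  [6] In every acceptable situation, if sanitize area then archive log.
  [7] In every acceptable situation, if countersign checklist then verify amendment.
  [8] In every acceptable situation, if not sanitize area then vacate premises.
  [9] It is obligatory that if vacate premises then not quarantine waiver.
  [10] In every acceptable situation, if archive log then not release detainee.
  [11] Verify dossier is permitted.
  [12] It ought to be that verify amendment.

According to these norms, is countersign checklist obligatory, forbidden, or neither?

Neither

Premise 7 is O(countersign_checklist → verify_amendment); even if O(verify_amendment) held, inferring O(countersign_checklist) would be affirming the consequent — invalid.
No premise or chain of K-axiom applications forces O(countersign_checklist), and none forces O(¬countersign_checklist). So countersign_checklist is neither obligatory nor forbidden under these norms.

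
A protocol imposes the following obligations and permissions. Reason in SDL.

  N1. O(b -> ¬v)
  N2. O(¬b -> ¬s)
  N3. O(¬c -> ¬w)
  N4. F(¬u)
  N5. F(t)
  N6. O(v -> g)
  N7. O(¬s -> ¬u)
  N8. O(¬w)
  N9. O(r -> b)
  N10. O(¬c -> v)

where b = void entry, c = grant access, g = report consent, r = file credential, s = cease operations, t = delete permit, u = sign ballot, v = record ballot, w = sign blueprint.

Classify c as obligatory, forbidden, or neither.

Premise 4 is F(¬u), i.e. O(u).
The contrapositive of premise 7 (O(¬s -> ¬u)) is O(u -> s), and O(u) is already established, so O(s).
The contrapositive of premise 2 (O(¬b -> ¬s)) is O(s -> b), and O(s) is already established, so O(b).
Premise 1 is O(b -> ¬v); since O(b), deontic closure gives O(¬v).
Premise 10, O(¬c -> v), contraposes to O(¬v -> c); with O(¬v) we get O(c).
Premises 3, 5, 6, 8, 9 do not contribute to this derivation.
Hence c is obligatory.

Obligatory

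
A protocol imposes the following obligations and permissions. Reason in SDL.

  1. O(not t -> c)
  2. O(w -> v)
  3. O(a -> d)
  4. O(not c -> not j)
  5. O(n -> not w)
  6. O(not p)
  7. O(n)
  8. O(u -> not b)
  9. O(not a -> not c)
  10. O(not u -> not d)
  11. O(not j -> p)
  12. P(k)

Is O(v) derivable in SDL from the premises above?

Premise 2 is O(w -> v), but O(w) is not derivable from the premises, so it does not yield O(v).
No other premise forces O(v). An ideal world satisfying every premise can still have v false, so O(v) is not derivable.

No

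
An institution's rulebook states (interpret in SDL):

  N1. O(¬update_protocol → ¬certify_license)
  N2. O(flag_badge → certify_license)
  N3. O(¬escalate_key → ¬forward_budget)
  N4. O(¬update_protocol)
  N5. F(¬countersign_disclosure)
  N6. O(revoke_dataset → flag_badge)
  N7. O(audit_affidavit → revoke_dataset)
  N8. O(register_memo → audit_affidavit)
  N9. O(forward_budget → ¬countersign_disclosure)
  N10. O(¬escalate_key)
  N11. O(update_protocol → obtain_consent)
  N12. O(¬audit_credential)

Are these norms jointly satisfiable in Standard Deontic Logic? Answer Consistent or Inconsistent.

Consistent

Premise 9 is O(forward_budget → ¬countersign_disclosure), but O(forward_budget) is not derivable from the premises, so it does not yield O(¬countersign_disclosure).
So O(¬countersign_disclosure) is not derivable, and the apparent clash with O(countersign_disclosure) does not arise.
A world satisfying every obligation exists (e.g. audit_affidavit=false, audit_credential=false, certify_license=false, countersign_disclosure=true, escalate_key=false, flag_badge=false, forward_budget=false, obtain_consent=false, register_memo=false, revoke_dataset=false, update_protocol=false); no atom is both obligatory and forbidden, so the set is consistent.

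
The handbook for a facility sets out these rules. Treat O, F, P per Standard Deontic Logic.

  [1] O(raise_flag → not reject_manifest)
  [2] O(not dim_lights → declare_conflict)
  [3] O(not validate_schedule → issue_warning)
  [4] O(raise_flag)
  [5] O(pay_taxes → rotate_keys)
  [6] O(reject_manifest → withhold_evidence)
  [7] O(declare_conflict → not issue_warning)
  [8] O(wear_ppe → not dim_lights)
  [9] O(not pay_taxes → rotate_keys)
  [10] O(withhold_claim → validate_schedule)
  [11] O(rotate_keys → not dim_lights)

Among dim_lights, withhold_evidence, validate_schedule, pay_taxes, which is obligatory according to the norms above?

validate_schedule

Premises 9 and 5 cover both cases: O(not pay_taxes → rotate_keys) and O(pay_taxes → rotate_keys). Since not pay_taxes ∨ pay_taxes is a tautology, O(rotate_keys) follows.
Applying K to premise 11 (O(rotate_keys → not dim_lights)) and O(rotate_keys) yields O(not dim_lights).
Applying K to premise 2 (O(not dim_lights → declare_conflict)) and O(not dim_lights) yields O(declare_conflict).
Applying K to premise 7 (O(declare_conflict → not issue_warning)) and O(declare_conflict) yields O(not issue_warning).
Premise 3, O(not validate_schedule → issue_warning), contraposes to O(not issue_warning → validate_schedule); with O(not issue_warning) we get O(validate_schedule).
So O(validate_schedule) holds — validate_schedule is obligatory. None of the other listed options is made obligatory by any chain of premises.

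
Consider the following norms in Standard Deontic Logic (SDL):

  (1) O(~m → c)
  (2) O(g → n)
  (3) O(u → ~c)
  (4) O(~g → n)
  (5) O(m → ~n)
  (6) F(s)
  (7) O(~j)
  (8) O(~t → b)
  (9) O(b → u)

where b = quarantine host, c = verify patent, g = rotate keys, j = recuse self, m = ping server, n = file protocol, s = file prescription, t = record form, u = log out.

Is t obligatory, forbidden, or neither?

Premises 2 and 4 are O(g → n) and O(~g → n); every ideal world satisfies g or ~g, so in either case n holds — hence O(n).
The contrapositive of premise 5 (O(m → ~n)) is O(n → ~m), and O(n) is already established, so O(~m).
Premise 1 is O(~m → c); since O(~m), deontic closure gives O(c).
Premise 3 is O(u → ~c); contrapositively O(c → ~u). Since O(c) holds, K gives O(~u).
The contrapositive of premise 9 (O(b → u)) is O(~u → ~b), and O(~u) is already established, so O(~b).
Premise 8 is O(~t → b); contrapositively O(~b → t). Since O(~b) holds, K gives O(t).
Premises 6, 7 do not contribute to this derivation.
Hence t is obligatory.

Obligatory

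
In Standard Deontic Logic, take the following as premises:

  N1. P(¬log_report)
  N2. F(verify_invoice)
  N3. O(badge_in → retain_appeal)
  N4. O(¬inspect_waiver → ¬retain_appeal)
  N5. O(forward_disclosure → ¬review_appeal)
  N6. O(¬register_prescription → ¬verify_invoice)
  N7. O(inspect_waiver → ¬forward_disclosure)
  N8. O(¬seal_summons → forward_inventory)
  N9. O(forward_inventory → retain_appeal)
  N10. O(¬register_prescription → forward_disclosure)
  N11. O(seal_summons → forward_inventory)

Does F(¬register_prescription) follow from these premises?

Premises 8 and 11 are O(¬seal_summons → forward_inventory) and O(seal_summons → forward_inventory); every ideal world satisfies ¬seal_summons or seal_summons, so in either case forward_inventory holds — hence O(forward_inventory).
From O(forward_inventory) and premise 9, O(forward_inventory → retain_appeal), we obtain O(retain_appeal).
Premise 4 is O(¬inspect_waiver → ¬retain_appeal); contrapositively O(retain_appeal → inspect_waiver). Since O(retain_appeal) holds, K gives O(inspect_waiver).
Premise 7 is O(inspect_waiver → ¬forward_disclosure); since O(inspect_waiver), deontic closure gives O(¬forward_disclosure).
The contrapositive of premise 10 (O(¬register_prescription → forward_disclosure)) is O(¬forward_disclosure → register_prescription), and O(¬forward_disclosure) is already established, so O(register_prescription).
Premises 1, 2, 3, 5, 6 do not contribute to this derivation.
So O(register_prescription) holds, i.e. F(¬register_prescription). The claim follows.

Yes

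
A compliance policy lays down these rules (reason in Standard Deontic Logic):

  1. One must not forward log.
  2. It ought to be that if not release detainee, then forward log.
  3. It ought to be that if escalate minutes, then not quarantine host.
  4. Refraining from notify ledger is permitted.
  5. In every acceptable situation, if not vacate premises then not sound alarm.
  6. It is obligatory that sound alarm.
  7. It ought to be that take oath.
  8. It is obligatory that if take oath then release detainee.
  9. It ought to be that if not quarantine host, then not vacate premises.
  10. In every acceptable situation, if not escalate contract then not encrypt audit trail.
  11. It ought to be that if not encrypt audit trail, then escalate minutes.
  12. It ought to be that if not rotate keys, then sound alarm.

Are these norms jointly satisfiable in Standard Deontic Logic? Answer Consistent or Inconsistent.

Consistent

Premise 2 is O(¬release_detainee → forward_log), but O(¬release_detainee) is not derivable from the premises, so it does not yield O(forward_log).
So O(forward_log) is not derivable, and the apparent clash with O(¬forward_log) does not arise.
A world satisfying every obligation exists (e.g. encrypt_audit_trail=true, escalate_contract=true, escalate_minutes=false, forward_log=false, notify_ledger=false, quarantine_host=true, release_detainee=true, rotate_keys=false, sound_alarm=true, take_oath=true, vacate_premises=true); no atom is both obligatory and forbidden, so the set is consistent.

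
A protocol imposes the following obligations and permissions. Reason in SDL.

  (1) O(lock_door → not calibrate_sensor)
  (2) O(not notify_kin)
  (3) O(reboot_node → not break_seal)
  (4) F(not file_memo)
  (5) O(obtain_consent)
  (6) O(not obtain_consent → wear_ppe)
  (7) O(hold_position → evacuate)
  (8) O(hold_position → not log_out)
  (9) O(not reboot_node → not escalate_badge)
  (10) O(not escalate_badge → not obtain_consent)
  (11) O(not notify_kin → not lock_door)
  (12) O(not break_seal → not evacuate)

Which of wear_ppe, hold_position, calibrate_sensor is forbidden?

From premise 5 we have O(obtain_consent).
Premise 10 is O(not escalate_badge → not obtain_consent); contrapositively O(obtain_consent → escalate_badge). Since O(obtain_consent) holds, K gives O(escalate_badge).
The contrapositive of premise 9 (O(not reboot_node → not escalate_badge)) is O(escalate_badge → reboot_node), and O(escalate_badge) is already established, so O(reboot_node).
From O(reboot_node) and premise 3, O(reboot_node → not break_seal), we obtain O(not break_seal).
Applying K to premise 12 (O(not break_seal → not evacuate)) and O(not break_seal) yields O(not evacuate).
Premise 7 is O(hold_position → evacuate); contrapositively O(not evacuate → not hold_position). Since O(not evacuate) holds, K gives O(not hold_position).
So O(not hold_position) holds, i.e. hold_position is forbidden. None of the other listed options is forbidden under the premises.

hold_position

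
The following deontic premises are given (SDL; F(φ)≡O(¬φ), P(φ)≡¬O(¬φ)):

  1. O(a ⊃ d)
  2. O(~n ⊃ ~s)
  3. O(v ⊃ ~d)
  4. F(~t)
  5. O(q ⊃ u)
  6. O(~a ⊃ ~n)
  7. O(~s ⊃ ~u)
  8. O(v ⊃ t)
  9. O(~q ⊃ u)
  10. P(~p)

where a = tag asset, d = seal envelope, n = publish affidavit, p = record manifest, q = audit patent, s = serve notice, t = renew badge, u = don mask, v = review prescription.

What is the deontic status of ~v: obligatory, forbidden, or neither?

Premises 5 and 9 are O(q ⊃ u) and O(~q ⊃ u); every ideal world satisfies q or ~q, so in either case u holds — hence O(u).
Premise 7, O(~s ⊃ ~u), contraposes to O(u ⊃ s); with O(u) we get O(s).
The contrapositive of premise 2 (O(~n ⊃ ~s)) is O(s ⊃ n), and O(s) is already established, so O(n).
Premise 6 is O(~a ⊃ ~n); contrapositively O(n ⊃ a). Since O(n) holds, K gives O(a).
Applying K to premise 1 (O(a ⊃ d)) and O(a) yields O(d).
Premise 3, O(v ⊃ ~d), contraposes to O(d ⊃ ~v); with O(d) we get O(~v).
Premises 4, 8, 10 do not contribute to this derivation.
Hence ~v is obligatory.

Obligatory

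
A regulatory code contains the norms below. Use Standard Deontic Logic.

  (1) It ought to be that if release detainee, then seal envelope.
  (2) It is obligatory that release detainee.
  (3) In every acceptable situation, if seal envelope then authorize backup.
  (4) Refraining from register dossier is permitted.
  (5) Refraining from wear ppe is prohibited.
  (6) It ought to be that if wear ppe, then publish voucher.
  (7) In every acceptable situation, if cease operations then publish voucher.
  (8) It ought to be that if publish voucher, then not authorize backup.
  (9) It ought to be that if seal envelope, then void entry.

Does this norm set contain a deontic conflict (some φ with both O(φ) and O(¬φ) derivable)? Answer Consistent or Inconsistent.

Inconsistent

Premise 5, F(¬wear_ppe), is equivalent to O(wear_ppe).
With premise 6, O(wear_ppe → publish_voucher), the K-axiom yields O(publish_voucher).
With premise 8, O(publish_voucher → ¬authorize_backup), the K-axiom yields O(¬authorize_backup).
Premise 3 is O(seal_envelope → authorize_backup); contrapositively O(¬authorize_backup → ¬seal_envelope). Since O(¬authorize_backup) holds, K gives O(¬seal_envelope).
Premise 1, O(release_detainee → seal_envelope), contraposes to O(¬seal_envelope → ¬release_detainee); with O(¬seal_envelope) we get O(¬release_detainee).
But premise 2 directly asserts O(release_detainee).
We now have both O(¬release_detainee) and O(release_detainee) — release_detainee is simultaneously obligatory and forbidden, violating the D-axiom.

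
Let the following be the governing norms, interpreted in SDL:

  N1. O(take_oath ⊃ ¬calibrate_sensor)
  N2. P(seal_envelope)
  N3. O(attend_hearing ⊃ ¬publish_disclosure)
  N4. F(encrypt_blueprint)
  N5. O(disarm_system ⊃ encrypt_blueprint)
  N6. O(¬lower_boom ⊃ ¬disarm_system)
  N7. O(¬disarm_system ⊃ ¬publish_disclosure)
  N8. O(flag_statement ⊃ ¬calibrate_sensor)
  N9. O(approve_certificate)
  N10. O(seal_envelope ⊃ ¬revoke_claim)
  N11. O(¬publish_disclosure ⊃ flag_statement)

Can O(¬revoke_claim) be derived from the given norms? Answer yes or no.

No

Premise 10 is O(seal_envelope ⊃ ¬revoke_claim), but O(seal_envelope) is not derivable from the premises (the permission P(seal_envelope) asserts only ¬O(¬seal_envelope), not O(seal_envelope)), so it does not yield O(¬revoke_claim).
No other premise forces O(¬revoke_claim). An ideal world satisfying every premise can still have ¬revoke_claim false, so O(¬revoke_claim) is not derivable.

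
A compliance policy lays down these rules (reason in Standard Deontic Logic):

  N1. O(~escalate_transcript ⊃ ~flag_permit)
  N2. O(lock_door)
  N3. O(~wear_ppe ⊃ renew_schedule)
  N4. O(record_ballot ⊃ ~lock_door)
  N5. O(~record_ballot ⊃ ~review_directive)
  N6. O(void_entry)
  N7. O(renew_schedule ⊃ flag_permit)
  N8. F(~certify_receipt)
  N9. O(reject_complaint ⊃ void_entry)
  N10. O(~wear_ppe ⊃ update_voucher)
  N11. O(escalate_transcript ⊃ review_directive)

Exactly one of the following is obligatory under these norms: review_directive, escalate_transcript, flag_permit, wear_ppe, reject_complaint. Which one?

wear_ppe

Premise 2 gives O(lock_door).
The contrapositive of premise 4 (O(record_ballot ⊃ ~lock_door)) is O(lock_door ⊃ ~record_ballot), and O(lock_door) is already established, so O(~record_ballot).
Premise 5 is O(~record_ballot ⊃ ~review_directive); since O(~record_ballot), deontic closure gives O(~review_directive).
Premise 11, O(escalate_transcript ⊃ review_directive), contraposes to O(~review_directive ⊃ ~escalate_transcript); with O(~review_directive) we get O(~escalate_transcript).
Premise 1 is O(~escalate_transcript ⊃ ~flag_permit); since O(~escalate_transcript), deontic closure gives O(~flag_permit).
Premise 7, O(renew_schedule ⊃ flag_permit), contraposes to O(~flag_permit ⊃ ~renew_schedule); with O(~flag_permit) we get O(~renew_schedule).
Premise 3 is O(~wear_ppe ⊃ renew_schedule); contrapositively O(~renew_schedule ⊃ wear_ppe). Since O(~renew_schedule) holds, K gives O(wear_ppe).
So O(wear_ppe) holds — wear_ppe is obligatory. None of the other listed options is made obligatory by any chain of premises.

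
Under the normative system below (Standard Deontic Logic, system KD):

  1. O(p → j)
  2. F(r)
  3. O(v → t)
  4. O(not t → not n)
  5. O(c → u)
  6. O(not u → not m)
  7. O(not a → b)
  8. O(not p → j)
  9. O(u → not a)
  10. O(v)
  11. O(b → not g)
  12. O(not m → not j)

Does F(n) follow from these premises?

No

Premise 4 is O(not t → not n), but O(not t) is not derivable from the premises, so it does not yield O(not n).
No other premise forces O(not n). An ideal world satisfying every premise can still have n true, so F(n) is not derivable.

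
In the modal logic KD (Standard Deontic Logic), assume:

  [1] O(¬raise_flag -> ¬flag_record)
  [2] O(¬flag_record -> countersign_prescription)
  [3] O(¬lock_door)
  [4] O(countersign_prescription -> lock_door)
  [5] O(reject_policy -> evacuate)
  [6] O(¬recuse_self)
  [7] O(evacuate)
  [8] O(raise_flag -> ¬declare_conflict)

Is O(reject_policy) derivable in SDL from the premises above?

Premise 5 is O(reject_policy -> evacuate); even if O(evacuate) held, inferring O(reject_policy) would be affirming the consequent — invalid.
No other premise forces O(reject_policy). An ideal world satisfying every premise can still have reject_policy false, so O(reject_policy) is not derivable.

No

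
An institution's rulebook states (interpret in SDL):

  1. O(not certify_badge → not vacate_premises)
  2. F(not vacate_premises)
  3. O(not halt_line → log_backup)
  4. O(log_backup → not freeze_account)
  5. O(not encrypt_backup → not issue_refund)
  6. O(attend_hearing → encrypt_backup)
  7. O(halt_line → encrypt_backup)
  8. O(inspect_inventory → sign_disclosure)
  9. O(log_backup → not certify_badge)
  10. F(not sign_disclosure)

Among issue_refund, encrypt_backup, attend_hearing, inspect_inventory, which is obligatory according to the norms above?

Premise 2 is F(not vacate_premises), i.e. O(vacate_premises).
Premise 1 is O(not certify_badge → not vacate_premises); contrapositively O(vacate_premises → certify_badge). Since O(vacate_premises) holds, K gives O(certify_badge).
The contrapositive of premise 9 (O(log_backup → not certify_badge)) is O(certify_badge → not log_backup), and O(certify_badge) is already established, so O(not log_backup).
The contrapositive of premise 3 (O(not halt_line → log_backup)) is O(not log_backup → halt_line), and O(not log_backup) is already established, so O(halt_line).
Applying K to premise 7 (O(halt_line → encrypt_backup)) and O(halt_line) yields O(encrypt_backup).
So O(encrypt_backup) holds — encrypt_backup is obligatory. None of the other listed options is made obligatory by any chain of premises.

encrypt_backup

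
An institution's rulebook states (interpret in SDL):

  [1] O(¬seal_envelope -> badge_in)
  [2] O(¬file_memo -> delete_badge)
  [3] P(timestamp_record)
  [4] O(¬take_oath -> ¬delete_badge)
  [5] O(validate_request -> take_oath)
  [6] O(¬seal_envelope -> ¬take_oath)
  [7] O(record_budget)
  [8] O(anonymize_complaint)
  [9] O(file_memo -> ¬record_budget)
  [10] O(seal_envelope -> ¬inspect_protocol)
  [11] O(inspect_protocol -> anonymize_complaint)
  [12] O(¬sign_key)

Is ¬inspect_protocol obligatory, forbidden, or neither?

Obligatory

From premise 7 we have O(record_budget).
Premise 9, O(file_memo -> ¬record_budget), contraposes to O(record_budget -> ¬file_memo); with O(record_budget) we get O(¬file_memo).
From O(¬file_memo) and premise 2, O(¬file_memo -> delete_badge), we obtain O(delete_badge).
Premise 4, O(¬take_oath -> ¬delete_badge), contraposes to O(delete_badge -> take_oath); with O(delete_badge) we get O(take_oath).
Premise 6 is O(¬seal_envelope -> ¬take_oath); contrapositively O(take_oath -> seal_envelope). Since O(take_oath) holds, K gives O(seal_envelope).
From O(seal_envelope) and premise 10, O(seal_envelope -> ¬inspect_protocol), we obtain O(¬inspect_protocol).
Premises 1, 3, 5, 8, 11, 12 do not contribute to this derivation.
Hence ¬inspect_protocol is obligatory.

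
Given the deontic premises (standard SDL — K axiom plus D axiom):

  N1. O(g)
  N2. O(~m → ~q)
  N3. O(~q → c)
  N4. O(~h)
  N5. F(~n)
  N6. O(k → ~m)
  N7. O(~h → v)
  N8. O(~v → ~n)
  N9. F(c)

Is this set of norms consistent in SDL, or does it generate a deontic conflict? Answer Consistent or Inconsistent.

Premise 8 is O(~v → ~n), but O(~v) is not derivable from the premises, so it does not yield O(~n).
So O(~n) is not derivable, and the apparent clash with O(n) does not arise.
A world satisfying every obligation exists (e.g. c=false, g=true, h=false, k=false, m=true, n=true, q=true, v=true); no atom is both obligatory and forbidden, so the set is consistent.

Consistent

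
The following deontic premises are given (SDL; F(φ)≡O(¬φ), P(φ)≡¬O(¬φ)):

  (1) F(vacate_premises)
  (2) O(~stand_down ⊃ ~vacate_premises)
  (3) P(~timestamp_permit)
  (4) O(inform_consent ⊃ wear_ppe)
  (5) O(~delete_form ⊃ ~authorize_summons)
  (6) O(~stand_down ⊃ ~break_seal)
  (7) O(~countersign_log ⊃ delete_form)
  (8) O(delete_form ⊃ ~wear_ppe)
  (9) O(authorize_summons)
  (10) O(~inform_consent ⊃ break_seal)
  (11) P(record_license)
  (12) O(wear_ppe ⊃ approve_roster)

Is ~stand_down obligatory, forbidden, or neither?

Premise 9 gives O(authorize_summons).
Premise 5, O(~delete_form ⊃ ~authorize_summons), contraposes to O(authorize_summons ⊃ delete_form); with O(authorize_summons) we get O(delete_form).
Premise 8 is O(delete_form ⊃ ~wear_ppe); since O(delete_form), deontic closure gives O(~wear_ppe).
Premise 4, O(inform_consent ⊃ wear_ppe), contraposes to O(~wear_ppe ⊃ ~inform_consent); with O(~wear_ppe) we get O(~inform_consent).
From O(~inform_consent) and premise 10, O(~inform_consent ⊃ break_seal), we obtain O(break_seal).
Premise 6 is O(~stand_down ⊃ ~break_seal); contrapositively O(break_seal ⊃ stand_down). Since O(break_seal) holds, K gives O(stand_down).
Premises 1, 2, 3, 7, 11, 12 do not contribute to this derivation.
Thus O(stand_down), which is F(~stand_down): ~stand_down is forbidden.

Forbidden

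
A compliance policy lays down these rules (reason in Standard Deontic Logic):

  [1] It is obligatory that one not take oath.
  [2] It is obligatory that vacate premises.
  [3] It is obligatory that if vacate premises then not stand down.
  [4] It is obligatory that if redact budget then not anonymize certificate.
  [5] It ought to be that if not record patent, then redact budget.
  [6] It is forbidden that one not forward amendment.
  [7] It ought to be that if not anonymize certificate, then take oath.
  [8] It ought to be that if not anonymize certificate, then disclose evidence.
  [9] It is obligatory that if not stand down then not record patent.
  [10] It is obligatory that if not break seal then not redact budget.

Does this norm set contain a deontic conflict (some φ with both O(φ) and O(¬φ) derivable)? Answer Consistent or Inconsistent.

Inconsistent

Premise 1 states O(¬take_oath) outright.
Premise 7 is O(¬anonymize_certificate → take_oath); contrapositively O(¬take_oath → anonymize_certificate). Since O(¬take_oath) holds, K gives O(anonymize_certificate).
The contrapositive of premise 4 (O(redact_budget → ¬anonymize_certificate)) is O(anonymize_certificate → ¬redact_budget), and O(anonymize_certificate) is already established, so O(¬redact_budget).
Premise 5 is O(¬record_patent → redact_budget); contrapositively O(¬redact_budget → record_patent). Since O(¬redact_budget) holds, K gives O(record_patent).
Premise 9 is O(¬stand_down → ¬record_patent); contrapositively O(record_patent → stand_down). Since O(record_patent) holds, K gives O(stand_down).
Premise 3, O(vacate_premises → ¬stand_down), contraposes to O(stand_down → ¬vacate_premises); with O(stand_down) we get O(¬vacate_premises).
Yet premise 2 states O(vacate_premises).
We now have both O(¬vacate_premises) and O(vacate_premises) — vacate_premises is simultaneously obligatory and forbidden, violating the D-axiom.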